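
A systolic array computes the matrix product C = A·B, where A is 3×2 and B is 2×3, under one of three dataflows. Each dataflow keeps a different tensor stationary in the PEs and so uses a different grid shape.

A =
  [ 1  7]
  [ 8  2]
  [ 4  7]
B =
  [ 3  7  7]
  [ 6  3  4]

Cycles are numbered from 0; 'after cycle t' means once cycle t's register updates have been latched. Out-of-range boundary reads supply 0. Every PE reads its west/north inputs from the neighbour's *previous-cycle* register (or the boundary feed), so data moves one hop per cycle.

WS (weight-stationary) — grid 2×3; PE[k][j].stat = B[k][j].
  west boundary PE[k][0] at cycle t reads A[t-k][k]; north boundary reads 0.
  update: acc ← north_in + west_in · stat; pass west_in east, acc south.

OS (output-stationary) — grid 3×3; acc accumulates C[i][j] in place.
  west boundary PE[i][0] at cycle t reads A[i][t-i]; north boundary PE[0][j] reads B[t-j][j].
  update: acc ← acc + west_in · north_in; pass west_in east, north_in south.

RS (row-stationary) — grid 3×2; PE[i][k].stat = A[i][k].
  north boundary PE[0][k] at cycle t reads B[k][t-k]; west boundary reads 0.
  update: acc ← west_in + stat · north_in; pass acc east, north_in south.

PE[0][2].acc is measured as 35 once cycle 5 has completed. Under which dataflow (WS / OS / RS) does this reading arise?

WS (2×3 grid), PE[0][2]:
  cycle 0: PE[0][2] → acc 0, east 0, south 0
  cycle 1: PE[0][2] → acc 0, east 0, south 0
  cycle 2: PE[0][2] → acc 7, east 1, south 7
  cycle 3: PE[0][2] → acc 56, east 8, south 56
  cycle 4: PE[0][2] → acc 28, east 4, south 28
  cycle 5: PE[0][2] → acc 0, east 0, south 0
OS (3×3 grid), PE[0][2]:
  cycle 0: PE[0][2] → acc 0, east 0, south 0
  cycle 1: PE[0][2] → acc 0, east 0, south 0
  cycle 2: PE[0][2] → acc 7, east 1, south 7
  cycle 3: PE[0][2] → acc 35, east 7, south 4
  cycle 4: PE[0][2] → acc 35, east 0, south 0
  cycle 5: PE[0][2] → acc 35, east 0, south 0
RS (3×2): PE[0][2] does not exist.

dataflow = OS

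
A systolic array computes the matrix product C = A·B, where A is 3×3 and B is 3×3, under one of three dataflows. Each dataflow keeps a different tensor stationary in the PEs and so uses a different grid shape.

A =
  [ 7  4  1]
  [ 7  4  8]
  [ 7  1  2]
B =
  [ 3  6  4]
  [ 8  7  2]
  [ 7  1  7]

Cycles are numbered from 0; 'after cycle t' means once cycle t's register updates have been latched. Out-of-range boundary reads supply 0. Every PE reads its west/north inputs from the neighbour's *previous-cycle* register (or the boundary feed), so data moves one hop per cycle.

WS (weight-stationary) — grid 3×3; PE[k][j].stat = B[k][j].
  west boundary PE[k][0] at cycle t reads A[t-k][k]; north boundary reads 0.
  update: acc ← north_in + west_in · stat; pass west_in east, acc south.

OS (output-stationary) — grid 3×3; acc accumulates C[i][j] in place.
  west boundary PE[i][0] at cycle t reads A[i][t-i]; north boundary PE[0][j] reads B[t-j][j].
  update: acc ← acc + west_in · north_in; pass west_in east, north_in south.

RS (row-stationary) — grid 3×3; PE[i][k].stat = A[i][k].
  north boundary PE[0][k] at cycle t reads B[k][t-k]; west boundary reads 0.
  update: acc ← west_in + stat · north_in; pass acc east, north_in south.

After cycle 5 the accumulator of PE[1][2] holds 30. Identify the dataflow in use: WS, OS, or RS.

dataflow = WS

Under WS (3×3), PE[1][2]:
  c0 r1c2: 0 / 0 / 0
  c1 r1c2: 0 / 0 / 0
  c2 r1c2: 0 / 0 / 0
  c3 r1c2: 36 / 4 / 36
  c4 r1c2: 36 / 4 / 36
  c5 r1c2: 30 / 1 / 30
Under OS (3×3), PE[1][2]:
  c0 r1c2: 0 / 0 / 0
  c1 r1c2: 0 / 0 / 0
  c2 r1c2: 0 / 0 / 0
  c3 r1c2: 28 / 7 / 4
  c4 r1c2: 36 / 4 / 2
  c5 r1c2: 92 / 8 / 7
Under RS (3×3), PE[1][2]:
  c0 r1c2: 0 / 0 / 0
  c1 r1c2: 0 / 0 / 0
  c2 r1c2: 0 / 0 / 0
  c3 r1c2: 109 / 109 / 7
  c4 r1c2: 78 / 78 / 1
  c5 r1c2: 92 / 92 / 7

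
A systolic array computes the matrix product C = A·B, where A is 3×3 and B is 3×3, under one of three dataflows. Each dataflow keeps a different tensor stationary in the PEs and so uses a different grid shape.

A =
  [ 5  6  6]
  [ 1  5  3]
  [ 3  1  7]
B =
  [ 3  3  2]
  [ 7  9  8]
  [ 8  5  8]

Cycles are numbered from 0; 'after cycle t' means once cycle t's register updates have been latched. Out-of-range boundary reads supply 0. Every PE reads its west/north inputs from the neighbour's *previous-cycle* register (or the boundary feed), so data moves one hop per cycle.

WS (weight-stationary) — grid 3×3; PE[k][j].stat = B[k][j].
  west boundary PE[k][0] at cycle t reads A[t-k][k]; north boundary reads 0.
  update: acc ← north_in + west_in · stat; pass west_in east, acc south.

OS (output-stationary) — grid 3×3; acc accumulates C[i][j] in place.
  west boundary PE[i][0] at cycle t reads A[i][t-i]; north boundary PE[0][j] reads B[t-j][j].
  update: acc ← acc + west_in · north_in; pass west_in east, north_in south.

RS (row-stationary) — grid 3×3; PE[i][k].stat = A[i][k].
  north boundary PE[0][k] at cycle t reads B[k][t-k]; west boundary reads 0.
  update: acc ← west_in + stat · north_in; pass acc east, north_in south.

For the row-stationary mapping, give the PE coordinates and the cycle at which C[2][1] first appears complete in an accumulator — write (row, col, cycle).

Under RS, C[2][1] lands at PE[2][2]:
  [0] (2,2) acc=0 (h:0 v:0)
  [1] (2,2) acc=0 (h:0 v:0)
  [2] (2,2) acc=0 (h:0 v:0)
  [3] (2,2) acc=0 (h:0 v:0)
  [4] (2,2) acc=72 (h:72 v:8)
  [5] (2,2) acc=53 (h:53 v:5)

(row, col, cycle) = (2, 2, 5)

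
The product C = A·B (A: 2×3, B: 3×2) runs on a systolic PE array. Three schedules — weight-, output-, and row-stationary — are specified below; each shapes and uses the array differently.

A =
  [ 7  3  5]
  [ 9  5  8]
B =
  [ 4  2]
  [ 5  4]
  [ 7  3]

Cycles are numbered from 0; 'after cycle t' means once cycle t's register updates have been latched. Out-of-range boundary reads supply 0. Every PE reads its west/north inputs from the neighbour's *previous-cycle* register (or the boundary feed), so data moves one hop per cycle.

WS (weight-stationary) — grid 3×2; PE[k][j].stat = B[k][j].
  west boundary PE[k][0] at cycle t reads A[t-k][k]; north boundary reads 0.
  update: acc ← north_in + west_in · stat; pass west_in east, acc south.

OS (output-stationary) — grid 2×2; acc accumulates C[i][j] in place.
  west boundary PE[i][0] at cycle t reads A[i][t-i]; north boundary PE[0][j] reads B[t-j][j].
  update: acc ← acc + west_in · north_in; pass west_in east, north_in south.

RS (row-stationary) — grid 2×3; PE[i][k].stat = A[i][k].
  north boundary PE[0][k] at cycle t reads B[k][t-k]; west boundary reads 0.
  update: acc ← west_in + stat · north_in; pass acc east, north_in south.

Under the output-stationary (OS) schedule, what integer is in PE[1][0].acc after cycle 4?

OS on a 2×2 grid — tracing PE[1][0] and its feeders:
  0: (0,0).acc=28  regs=<7,4>
  0: (1,0).acc=0  regs=<0,0>
  1: (0,0).acc=43  regs=<3,5>
  1: (1,0).acc=36  regs=<9,4>
  2: (0,0).acc=78  regs=<5,7>
  2: (1,0).acc=61  regs=<5,5>
  3: (0,0).acc=78  regs=<0,0>
  3: (1,0).acc=117  regs=<8,7>
  4: (0,0).acc=78  regs=<0,0>
  4: (1,0).acc=117  regs=<0,0>

PE[1][0].acc = 117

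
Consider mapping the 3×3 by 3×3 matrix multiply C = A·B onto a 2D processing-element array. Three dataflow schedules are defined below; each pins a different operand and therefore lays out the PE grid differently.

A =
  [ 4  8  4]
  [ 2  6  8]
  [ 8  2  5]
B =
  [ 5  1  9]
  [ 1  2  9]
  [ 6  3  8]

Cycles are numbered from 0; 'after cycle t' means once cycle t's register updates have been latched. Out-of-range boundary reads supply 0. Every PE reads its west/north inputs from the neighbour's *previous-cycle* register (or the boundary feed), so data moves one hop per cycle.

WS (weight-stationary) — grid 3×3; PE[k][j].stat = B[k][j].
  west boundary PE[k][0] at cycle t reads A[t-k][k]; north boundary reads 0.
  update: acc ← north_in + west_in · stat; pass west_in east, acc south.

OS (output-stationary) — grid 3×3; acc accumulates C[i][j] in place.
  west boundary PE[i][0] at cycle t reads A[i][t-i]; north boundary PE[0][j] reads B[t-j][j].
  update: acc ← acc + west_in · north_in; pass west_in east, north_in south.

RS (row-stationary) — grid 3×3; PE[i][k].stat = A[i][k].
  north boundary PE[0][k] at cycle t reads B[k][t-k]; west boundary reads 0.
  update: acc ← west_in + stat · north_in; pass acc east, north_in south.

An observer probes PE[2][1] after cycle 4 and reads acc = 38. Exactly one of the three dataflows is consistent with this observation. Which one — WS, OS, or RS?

dataflow = WS

— WS: 3×3; PE[2][1] trace:
  0: (2,1).acc=0  regs=<0,0>
  1: (2,1).acc=0  regs=<0,0>
  2: (2,1).acc=0  regs=<0,0>
  3: (2,1).acc=32  regs=<4,32>
  4: (2,1).acc=38  regs=<8,38>
— OS: 3×3; PE[2][1] trace:
  0: (2,1).acc=0  regs=<0,0>
  1: (2,1).acc=0  regs=<0,0>
  2: (2,1).acc=0  regs=<0,0>
  3: (2,1).acc=8  regs=<8,1>
  4: (2,1).acc=12  regs=<2,2>
— RS: 3×3; PE[2][1] trace:
  0: (2,1).acc=0  regs=<0,0>
  1: (2,1).acc=0  regs=<0,0>
  2: (2,1).acc=0  regs=<0,0>
  3: (2,1).acc=42  regs=<42,1>
  4: (2,1).acc=12  regs=<12,2>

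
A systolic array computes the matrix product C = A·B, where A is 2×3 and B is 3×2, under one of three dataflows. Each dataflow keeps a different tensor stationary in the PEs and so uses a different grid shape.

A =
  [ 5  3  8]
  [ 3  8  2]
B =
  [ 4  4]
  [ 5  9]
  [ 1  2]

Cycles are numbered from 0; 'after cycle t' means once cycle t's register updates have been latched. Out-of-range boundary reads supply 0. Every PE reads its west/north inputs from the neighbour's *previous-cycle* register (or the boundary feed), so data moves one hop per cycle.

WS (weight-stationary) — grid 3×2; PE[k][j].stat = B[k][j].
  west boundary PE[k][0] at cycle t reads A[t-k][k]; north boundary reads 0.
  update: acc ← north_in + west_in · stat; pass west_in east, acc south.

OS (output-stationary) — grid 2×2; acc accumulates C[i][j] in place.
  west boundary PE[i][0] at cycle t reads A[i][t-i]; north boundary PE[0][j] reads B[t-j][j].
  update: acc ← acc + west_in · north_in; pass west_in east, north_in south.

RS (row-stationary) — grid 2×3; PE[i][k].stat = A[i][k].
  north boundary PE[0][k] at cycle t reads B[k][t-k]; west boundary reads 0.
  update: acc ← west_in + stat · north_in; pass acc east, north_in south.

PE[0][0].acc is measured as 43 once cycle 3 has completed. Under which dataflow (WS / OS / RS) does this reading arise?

dataflow = OS

— WS: 3×2; PE[0][0] trace:
  @0  [0,0]  acc 20  |  →5  ↓20
  @1  [0,0]  acc 12  |  →3  ↓12
  @2  [0,0]  acc 0  |  →0  ↓0
  @3  [0,0]  acc 0  |  →0  ↓0
— OS: 2×2; PE[0][0] trace:
  @0  [0,0]  acc 20  |  →5  ↓4
  @1  [0,0]  acc 35  |  →3  ↓5
  @2  [0,0]  acc 43  |  →8  ↓1
  @3  [0,0]  acc 43  |  →0  ↓0
— RS: 2×3; PE[0][0] trace:
  @0  [0,0]  acc 20  |  →20  ↓4
  @1  [0,0]  acc 20  |  →20  ↓4
  @2  [0,0]  acc 0  |  →0  ↓0
  @3  [0,0]  acc 0  |  →0  ↓0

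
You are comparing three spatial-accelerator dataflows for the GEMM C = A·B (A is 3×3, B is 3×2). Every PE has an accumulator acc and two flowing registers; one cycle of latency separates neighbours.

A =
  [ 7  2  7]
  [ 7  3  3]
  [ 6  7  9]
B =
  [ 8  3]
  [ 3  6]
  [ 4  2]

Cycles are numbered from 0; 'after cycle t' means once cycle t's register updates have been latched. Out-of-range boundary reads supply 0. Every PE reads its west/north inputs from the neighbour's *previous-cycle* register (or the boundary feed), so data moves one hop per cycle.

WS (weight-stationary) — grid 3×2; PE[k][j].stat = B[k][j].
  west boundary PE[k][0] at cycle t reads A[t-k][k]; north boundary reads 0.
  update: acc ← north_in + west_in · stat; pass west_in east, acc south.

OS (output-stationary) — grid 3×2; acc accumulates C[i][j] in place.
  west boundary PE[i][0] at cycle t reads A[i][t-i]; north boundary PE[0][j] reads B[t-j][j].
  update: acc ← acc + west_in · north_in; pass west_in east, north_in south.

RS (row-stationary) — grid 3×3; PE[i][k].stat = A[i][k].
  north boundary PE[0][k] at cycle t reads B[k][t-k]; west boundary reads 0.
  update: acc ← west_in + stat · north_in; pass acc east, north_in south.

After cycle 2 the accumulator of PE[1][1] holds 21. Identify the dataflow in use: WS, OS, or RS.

dataflow = OS

— WS: 3×2; PE[1][1] trace:
  [0] (1,1) acc=0 (h:0 v:0)
  [1] (1,1) acc=0 (h:0 v:0)
  [2] (1,1) acc=33 (h:2 v:33)
— OS: 3×2; PE[1][1] trace:
  [0] (1,1) acc=0 (h:0 v:0)
  [1] (1,1) acc=0 (h:0 v:0)
  [2] (1,1) acc=21 (h:7 v:3)
— RS: 3×3; PE[1][1] trace:
  [0] (1,1) acc=0 (h:0 v:0)
  [1] (1,1) acc=0 (h:0 v:0)
  [2] (1,1) acc=65 (h:65 v:3)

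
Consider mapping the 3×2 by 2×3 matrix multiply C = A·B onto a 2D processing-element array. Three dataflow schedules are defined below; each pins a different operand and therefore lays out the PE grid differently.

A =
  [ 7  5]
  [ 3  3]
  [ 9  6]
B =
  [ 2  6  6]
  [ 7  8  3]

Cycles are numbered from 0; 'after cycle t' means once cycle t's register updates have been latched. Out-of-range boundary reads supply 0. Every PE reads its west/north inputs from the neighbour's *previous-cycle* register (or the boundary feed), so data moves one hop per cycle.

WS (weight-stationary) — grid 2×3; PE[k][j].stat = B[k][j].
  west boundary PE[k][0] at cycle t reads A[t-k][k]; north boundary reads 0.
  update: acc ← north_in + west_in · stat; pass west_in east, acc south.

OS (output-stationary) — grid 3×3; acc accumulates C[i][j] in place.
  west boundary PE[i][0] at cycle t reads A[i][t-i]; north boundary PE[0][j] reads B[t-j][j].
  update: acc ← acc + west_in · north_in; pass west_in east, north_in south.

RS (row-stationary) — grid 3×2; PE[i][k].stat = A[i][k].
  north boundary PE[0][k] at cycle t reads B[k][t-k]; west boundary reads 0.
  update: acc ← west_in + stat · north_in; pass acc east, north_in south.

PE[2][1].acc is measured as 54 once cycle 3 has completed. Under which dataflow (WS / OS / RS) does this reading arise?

dataflow = OS

WS (2×3): PE[2][1] does not exist.
— OS: 3×3; PE[2][1] trace:
  c0 r2c1: 0 / 0 / 0
  c1 r2c1: 0 / 0 / 0
  c2 r2c1: 0 / 0 / 0
  c3 r2c1: 54 / 9 / 6
— RS: 3×2; PE[2][1] trace:
  c0 r2c1: 0 / 0 / 0
  c1 r2c1: 0 / 0 / 0
  c2 r2c1: 0 / 0 / 0
  c3 r2c1: 60 / 60 / 7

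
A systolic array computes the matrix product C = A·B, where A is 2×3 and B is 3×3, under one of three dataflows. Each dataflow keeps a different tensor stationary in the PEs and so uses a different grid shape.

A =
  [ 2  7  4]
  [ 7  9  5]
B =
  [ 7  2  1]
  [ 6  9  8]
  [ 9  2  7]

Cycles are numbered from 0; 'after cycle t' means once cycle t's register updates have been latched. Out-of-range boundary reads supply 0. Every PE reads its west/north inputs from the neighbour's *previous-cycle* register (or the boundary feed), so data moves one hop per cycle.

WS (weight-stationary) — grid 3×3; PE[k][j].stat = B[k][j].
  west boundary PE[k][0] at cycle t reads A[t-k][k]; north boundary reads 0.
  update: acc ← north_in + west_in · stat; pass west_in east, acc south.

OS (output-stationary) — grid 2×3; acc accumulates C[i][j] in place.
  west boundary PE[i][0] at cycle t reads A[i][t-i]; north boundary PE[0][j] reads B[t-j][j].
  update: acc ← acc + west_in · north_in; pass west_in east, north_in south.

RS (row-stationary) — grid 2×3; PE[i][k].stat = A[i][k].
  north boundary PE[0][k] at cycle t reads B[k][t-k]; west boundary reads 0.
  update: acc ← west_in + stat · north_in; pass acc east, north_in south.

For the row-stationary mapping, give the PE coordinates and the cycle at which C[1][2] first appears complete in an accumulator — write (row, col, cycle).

RS: C[1][2] accumulates in PE[1][2]:
  0: (1,2).acc=0  regs=<0,0>
  1: (1,2).acc=0  regs=<0,0>
  2: (1,2).acc=0  regs=<0,0>
  3: (1,2).acc=148  regs=<148,9>
  4: (1,2).acc=105  regs=<105,2>
  5: (1,2).acc=114  regs=<114,7>

(row, col, cycle) = (1, 2, 5)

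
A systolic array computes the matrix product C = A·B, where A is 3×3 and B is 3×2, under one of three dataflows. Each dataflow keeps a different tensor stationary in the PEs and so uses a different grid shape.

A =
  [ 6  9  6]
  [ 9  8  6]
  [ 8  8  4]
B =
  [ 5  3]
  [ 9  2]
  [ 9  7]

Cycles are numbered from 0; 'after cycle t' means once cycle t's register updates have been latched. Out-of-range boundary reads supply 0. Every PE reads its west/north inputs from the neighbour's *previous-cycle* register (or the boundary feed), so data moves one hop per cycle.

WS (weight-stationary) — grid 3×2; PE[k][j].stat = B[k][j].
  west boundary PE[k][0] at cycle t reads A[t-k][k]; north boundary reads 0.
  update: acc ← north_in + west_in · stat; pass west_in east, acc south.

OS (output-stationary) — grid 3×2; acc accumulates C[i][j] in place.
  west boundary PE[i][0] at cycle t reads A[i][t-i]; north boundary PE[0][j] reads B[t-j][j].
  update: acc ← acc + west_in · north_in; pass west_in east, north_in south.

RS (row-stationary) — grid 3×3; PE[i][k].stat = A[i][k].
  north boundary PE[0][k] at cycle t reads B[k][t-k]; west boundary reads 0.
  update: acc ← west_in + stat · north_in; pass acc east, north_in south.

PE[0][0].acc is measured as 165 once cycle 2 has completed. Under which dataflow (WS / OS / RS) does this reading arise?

WS [3×2] PE[0][0] across cycles:
  step 0 · PE0,0: acc=30; fwd→6 fwd↓30
  step 1 · PE0,0: acc=45; fwd→9 fwd↓45
  step 2 · PE0,0: acc=40; fwd→8 fwd↓40
OS [3×2] PE[0][0] across cycles:
  step 0 · PE0,0: acc=30; fwd→6 fwd↓5
  step 1 · PE0,0: acc=111; fwd→9 fwd↓9
  step 2 · PE0,0: acc=165; fwd→6 fwd↓9
RS [3×3] PE[0][0] across cycles:
  step 0 · PE0,0: acc=30; fwd→30 fwd↓5
  step 1 · PE0,0: acc=18; fwd→18 fwd↓3
  step 2 · PE0,0: acc=0; fwd→0 fwd↓0

dataflow = OS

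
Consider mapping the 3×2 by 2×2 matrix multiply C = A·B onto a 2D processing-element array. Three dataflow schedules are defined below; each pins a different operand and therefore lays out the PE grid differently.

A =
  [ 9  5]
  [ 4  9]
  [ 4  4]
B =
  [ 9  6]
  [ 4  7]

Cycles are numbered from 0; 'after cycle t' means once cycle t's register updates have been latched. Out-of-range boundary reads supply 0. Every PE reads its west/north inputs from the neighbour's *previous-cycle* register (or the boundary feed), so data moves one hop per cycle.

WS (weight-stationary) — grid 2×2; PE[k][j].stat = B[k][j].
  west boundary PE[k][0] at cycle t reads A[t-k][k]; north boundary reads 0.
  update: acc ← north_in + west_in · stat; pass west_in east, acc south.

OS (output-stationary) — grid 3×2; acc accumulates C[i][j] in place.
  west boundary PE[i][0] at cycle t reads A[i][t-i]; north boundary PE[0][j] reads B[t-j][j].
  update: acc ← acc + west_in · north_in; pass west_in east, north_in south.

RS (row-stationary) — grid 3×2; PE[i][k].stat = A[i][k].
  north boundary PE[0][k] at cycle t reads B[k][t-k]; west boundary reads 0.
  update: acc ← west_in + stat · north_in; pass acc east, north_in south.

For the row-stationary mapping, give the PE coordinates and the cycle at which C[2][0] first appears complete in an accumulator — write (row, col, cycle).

RS — PE[2][1] is where C[2][0] collects:
  [0] (2,1) acc=0 (h:0 v:0)
  [1] (2,1) acc=0 (h:0 v:0)
  [2] (2,1) acc=0 (h:0 v:0)
  [3] (2,1) acc=52 (h:52 v:4)

(row, col, cycle) = (2, 1, 3)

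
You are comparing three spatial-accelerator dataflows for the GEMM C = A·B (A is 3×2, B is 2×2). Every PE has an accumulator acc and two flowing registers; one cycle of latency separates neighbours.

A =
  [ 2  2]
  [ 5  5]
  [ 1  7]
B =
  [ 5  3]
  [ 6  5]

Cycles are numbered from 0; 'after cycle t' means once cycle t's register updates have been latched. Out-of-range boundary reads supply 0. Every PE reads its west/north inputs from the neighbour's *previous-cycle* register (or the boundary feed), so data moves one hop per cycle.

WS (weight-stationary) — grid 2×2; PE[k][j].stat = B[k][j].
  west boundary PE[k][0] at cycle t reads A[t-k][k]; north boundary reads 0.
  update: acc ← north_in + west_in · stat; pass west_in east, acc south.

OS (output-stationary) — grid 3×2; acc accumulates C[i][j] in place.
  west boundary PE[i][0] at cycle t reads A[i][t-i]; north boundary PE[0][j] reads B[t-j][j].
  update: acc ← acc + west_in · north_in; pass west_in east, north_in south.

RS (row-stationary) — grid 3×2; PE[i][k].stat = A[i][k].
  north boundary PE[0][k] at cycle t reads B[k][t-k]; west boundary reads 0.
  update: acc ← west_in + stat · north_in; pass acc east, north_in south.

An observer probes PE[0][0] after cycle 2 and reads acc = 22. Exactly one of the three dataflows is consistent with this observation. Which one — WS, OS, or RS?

Under WS (2×2), PE[0][0]:
  cycle 0: PE[0][0] → acc 10, east 2, south 10
  cycle 1: PE[0][0] → acc 25, east 5, south 25
  cycle 2: PE[0][0] → acc 5, east 1, south 5
Under OS (3×2), PE[0][0]:
  cycle 0: PE[0][0] → acc 10, east 2, south 5
  cycle 1: PE[0][0] → acc 22, east 2, south 6
  cycle 2: PE[0][0] → acc 22, east 0, south 0
Under RS (3×2), PE[0][0]:
  cycle 0: PE[0][0] → acc 10, east 10, south 5
  cycle 1: PE[0][0] → acc 6, east 6, south 3
  cycle 2: PE[0][0] → acc 0, east 0, south 0

dataflow = OS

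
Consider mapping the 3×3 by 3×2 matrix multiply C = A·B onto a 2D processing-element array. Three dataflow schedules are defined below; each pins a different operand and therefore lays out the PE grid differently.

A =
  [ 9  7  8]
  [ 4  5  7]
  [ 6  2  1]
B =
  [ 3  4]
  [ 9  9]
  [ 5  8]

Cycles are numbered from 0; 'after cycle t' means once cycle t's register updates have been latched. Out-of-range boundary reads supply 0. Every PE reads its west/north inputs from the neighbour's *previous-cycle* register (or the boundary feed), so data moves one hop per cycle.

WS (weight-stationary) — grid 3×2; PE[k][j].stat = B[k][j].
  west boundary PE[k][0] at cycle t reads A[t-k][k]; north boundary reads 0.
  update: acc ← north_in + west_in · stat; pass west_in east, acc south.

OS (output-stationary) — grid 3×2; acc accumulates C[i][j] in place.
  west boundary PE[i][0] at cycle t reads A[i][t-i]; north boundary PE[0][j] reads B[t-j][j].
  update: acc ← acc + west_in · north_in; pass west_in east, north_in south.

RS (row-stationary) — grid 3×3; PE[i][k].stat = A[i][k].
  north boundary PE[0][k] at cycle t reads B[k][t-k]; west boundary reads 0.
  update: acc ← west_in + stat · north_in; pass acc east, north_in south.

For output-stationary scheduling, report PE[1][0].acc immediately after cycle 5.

PE[1][0].acc = 92

OS (3×2). Following PE[1][0] plus its west/north inputs:
  t=0 PE[0][0]: acc=27 h=9 v=3
  t=0 PE[1][0]: acc=0 h=0 v=0
  t=1 PE[0][0]: acc=90 h=7 v=9
  t=1 PE[1][0]: acc=12 h=4 v=3
  t=2 PE[0][0]: acc=130 h=8 v=5
  t=2 PE[1][0]: acc=57 h=5 v=9
  t=3 PE[0][0]: acc=130 h=0 v=0
  t=3 PE[1][0]: acc=92 h=7 v=5
  t=4 PE[0][0]: acc=130 h=0 v=0
  t=4 PE[1][0]: acc=92 h=0 v=0
  t=5 PE[0][0]: acc=130 h=0 v=0
  t=5 PE[1][0]: acc=92 h=0 v=0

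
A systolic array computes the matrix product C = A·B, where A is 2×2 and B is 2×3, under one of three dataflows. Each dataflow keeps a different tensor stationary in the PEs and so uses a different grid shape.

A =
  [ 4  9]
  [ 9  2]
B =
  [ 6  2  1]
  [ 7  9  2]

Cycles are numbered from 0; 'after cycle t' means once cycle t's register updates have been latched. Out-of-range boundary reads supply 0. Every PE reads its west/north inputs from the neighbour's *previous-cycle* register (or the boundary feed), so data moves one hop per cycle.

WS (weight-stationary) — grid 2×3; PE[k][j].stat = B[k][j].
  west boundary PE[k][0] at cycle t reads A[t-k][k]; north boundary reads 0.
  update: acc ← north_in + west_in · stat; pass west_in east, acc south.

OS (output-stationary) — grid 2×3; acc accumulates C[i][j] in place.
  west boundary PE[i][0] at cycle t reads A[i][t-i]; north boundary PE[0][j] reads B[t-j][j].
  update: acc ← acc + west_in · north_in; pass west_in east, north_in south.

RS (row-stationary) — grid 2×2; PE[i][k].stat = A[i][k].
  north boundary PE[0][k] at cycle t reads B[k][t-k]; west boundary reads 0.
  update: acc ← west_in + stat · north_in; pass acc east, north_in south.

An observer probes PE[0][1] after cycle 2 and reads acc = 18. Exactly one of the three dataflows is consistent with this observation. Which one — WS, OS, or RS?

— WS: 2×3; PE[0][1] trace:
  after 0 — PE[0][1] acc=0, pass-E 0, pass-S 0
  after 1 — PE[0][1] acc=8, pass-E 4, pass-S 8
  after 2 — PE[0][1] acc=18, pass-E 9, pass-S 18
— OS: 2×3; PE[0][1] trace:
  after 0 — PE[0][1] acc=0, pass-E 0, pass-S 0
  after 1 — PE[0][1] acc=8, pass-E 4, pass-S 2
  after 2 — PE[0][1] acc=89, pass-E 9, pass-S 9
— RS: 2×2; PE[0][1] trace:
  after 0 — PE[0][1] acc=0, pass-E 0, pass-S 0
  after 1 — PE[0][1] acc=87, pass-E 87, pass-S 7
  after 2 — PE[0][1] acc=89, pass-E 89, pass-S 9

dataflow = WS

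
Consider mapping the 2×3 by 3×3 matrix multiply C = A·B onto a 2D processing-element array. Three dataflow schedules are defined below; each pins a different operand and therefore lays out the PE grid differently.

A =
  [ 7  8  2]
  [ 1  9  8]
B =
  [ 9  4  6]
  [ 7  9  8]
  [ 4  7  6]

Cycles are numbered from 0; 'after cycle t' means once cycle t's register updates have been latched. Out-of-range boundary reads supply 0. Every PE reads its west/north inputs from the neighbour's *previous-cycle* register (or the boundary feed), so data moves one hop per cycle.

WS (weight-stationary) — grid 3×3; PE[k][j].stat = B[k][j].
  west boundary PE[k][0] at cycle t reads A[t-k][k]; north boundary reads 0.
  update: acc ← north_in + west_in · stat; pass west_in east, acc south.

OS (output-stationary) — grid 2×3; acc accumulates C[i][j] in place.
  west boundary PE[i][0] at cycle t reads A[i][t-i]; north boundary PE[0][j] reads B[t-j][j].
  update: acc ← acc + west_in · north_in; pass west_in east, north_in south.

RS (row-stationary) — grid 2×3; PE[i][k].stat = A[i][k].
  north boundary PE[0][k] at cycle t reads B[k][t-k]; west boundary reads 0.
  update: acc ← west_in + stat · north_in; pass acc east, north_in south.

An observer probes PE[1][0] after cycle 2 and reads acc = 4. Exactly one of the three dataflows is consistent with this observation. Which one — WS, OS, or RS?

dataflow = RS

WS [3×3] PE[1][0] across cycles:
  [0] (1,0) acc=0 (h:0 v:0)
  [1] (1,0) acc=119 (h:8 v:119)
  [2] (1,0) acc=72 (h:9 v:72)
OS [2×3] PE[1][0] across cycles:
  [0] (1,0) acc=0 (h:0 v:0)
  [1] (1,0) acc=9 (h:1 v:9)
  [2] (1,0) acc=72 (h:9 v:7)
RS [2×3] PE[1][0] across cycles:
  [0] (1,0) acc=0 (h:0 v:0)
  [1] (1,0) acc=9 (h:9 v:9)
  [2] (1,0) acc=4 (h:4 v:4)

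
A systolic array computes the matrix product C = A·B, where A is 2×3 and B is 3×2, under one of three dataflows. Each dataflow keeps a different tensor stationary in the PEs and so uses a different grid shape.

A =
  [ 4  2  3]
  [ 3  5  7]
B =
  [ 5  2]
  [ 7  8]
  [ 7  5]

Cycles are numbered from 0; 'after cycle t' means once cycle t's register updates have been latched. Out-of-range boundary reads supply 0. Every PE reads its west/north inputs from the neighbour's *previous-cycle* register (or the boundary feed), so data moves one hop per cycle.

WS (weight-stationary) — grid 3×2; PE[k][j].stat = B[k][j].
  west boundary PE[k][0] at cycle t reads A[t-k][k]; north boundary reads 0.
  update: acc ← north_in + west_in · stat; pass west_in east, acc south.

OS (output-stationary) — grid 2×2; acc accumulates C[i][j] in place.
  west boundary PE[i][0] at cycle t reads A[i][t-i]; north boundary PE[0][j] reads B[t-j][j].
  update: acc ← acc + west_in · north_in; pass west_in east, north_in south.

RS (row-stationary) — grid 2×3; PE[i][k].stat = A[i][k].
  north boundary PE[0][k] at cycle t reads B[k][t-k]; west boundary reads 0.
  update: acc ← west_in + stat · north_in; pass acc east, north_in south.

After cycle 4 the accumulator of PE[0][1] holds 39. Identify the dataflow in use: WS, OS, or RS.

WS [3×2] PE[0][1] across cycles:
  step 0 · PE0,1: acc=0; fwd→0 fwd↓0
  step 1 · PE0,1: acc=8; fwd→4 fwd↓8
  step 2 · PE0,1: acc=6; fwd→3 fwd↓6
  step 3 · PE0,1: acc=0; fwd→0 fwd↓0
  step 4 · PE0,1: acc=0; fwd→0 fwd↓0
OS [2×2] PE[0][1] across cycles:
  step 0 · PE0,1: acc=0; fwd→0 fwd↓0
  step 1 · PE0,1: acc=8; fwd→4 fwd↓2
  step 2 · PE0,1: acc=24; fwd→2 fwd↓8
  step 3 · PE0,1: acc=39; fwd→3 fwd↓5
  step 4 · PE0,1: acc=39; fwd→0 fwd↓0
RS [2×3] PE[0][1] across cycles:
  step 0 · PE0,1: acc=0; fwd→0 fwd↓0
  step 1 · PE0,1: acc=34; fwd→34 fwd↓7
  step 2 · PE0,1: acc=24; fwd→24 fwd↓8
  step 3 · PE0,1: acc=0; fwd→0 fwd↓0
  step 4 · PE0,1: acc=0; fwd→0 fwd↓0

dataflow = OS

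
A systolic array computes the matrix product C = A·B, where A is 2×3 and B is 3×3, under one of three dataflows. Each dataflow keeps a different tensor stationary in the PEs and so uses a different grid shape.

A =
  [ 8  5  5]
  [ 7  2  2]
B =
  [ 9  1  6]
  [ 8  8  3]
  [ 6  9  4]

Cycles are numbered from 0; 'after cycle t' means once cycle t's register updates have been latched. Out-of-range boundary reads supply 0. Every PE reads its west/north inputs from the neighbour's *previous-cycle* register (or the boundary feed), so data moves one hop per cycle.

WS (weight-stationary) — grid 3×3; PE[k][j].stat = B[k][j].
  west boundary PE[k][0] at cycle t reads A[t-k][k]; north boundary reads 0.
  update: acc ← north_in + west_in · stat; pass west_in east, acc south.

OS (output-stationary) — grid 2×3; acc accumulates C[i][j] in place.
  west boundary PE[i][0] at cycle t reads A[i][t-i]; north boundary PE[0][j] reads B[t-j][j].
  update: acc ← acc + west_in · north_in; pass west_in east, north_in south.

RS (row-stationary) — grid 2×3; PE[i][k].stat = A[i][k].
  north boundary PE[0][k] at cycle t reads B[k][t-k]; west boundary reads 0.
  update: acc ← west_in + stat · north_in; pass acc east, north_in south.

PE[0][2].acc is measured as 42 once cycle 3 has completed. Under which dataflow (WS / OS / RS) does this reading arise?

dataflow = WS

WS (3×3 grid), PE[0][2]:
  cycle 0: PE[0][2] → acc 0, east 0, south 0
  cycle 1: PE[0][2] → acc 0, east 0, south 0
  cycle 2: PE[0][2] → acc 48, east 8, south 48
  cycle 3: PE[0][2] → acc 42, east 7, south 42
OS (2×3 grid), PE[0][2]:
  cycle 0: PE[0][2] → acc 0, east 0, south 0
  cycle 1: PE[0][2] → acc 0, east 0, south 0
  cycle 2: PE[0][2] → acc 48, east 8, south 6
  cycle 3: PE[0][2] → acc 63, east 5, south 3
RS (2×3 grid), PE[0][2]:
  cycle 0: PE[0][2] → acc 0, east 0, south 0
  cycle 1: PE[0][2] → acc 0, east 0, south 0
  cycle 2: PE[0][2] → acc 142, east 142, south 6
  cycle 3: PE[0][2] → acc 93, east 93, south 9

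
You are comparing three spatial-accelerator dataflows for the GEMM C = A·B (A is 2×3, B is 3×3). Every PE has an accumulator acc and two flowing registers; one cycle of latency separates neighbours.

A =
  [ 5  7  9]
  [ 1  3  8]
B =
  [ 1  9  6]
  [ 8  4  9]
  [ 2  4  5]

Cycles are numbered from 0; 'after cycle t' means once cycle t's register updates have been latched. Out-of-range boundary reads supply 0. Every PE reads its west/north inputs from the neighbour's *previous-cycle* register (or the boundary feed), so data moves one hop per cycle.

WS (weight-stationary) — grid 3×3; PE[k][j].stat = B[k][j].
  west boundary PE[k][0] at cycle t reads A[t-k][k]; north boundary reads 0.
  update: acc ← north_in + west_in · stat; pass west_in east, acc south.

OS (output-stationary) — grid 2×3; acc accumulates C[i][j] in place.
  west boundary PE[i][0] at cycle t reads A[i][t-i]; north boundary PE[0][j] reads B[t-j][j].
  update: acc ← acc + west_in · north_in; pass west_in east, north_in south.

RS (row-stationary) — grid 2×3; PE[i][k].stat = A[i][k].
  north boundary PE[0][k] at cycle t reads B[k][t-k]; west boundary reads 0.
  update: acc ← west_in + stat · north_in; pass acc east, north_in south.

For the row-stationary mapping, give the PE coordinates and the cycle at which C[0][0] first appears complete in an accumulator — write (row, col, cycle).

(row, col, cycle) = (0, 2, 2)

RS: C[0][0] accumulates in PE[0][2]:
  t=0 PE[0][2]: acc=0 h=0 v=0
  t=1 PE[0][2]: acc=0 h=0 v=0
  t=2 PE[0][2]: acc=79 h=79 v=2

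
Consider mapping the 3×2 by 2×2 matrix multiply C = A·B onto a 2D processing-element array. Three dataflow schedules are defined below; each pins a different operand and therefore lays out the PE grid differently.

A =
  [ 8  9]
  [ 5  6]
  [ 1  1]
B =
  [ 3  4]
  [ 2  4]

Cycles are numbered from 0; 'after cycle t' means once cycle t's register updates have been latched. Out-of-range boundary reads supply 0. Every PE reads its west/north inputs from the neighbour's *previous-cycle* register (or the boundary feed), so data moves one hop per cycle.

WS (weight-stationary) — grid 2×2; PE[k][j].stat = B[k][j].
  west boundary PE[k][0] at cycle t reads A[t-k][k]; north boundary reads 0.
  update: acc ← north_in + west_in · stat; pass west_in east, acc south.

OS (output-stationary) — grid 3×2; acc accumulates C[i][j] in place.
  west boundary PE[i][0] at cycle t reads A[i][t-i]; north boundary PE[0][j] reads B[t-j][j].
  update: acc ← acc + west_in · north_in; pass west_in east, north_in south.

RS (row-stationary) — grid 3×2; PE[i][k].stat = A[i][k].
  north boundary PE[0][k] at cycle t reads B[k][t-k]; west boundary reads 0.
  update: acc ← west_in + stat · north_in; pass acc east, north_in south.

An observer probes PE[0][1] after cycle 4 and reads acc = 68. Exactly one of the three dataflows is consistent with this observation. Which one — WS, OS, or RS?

dataflow = OS

WS [2×2] PE[0][1] across cycles:
  cycle 0: PE[0][1] → acc 0, east 0, south 0
  cycle 1: PE[0][1] → acc 32, east 8, south 32
  cycle 2: PE[0][1] → acc 20, east 5, south 20
  cycle 3: PE[0][1] → acc 4, east 1, south 4
  cycle 4: PE[0][1] → acc 0, east 0, south 0
OS [3×2] PE[0][1] across cycles:
  cycle 0: PE[0][1] → acc 0, east 0, south 0
  cycle 1: PE[0][1] → acc 32, east 8, south 4
  cycle 2: PE[0][1] → acc 68, east 9, south 4
  cycle 3: PE[0][1] → acc 68, east 0, south 0
  cycle 4: PE[0][1] → acc 68, east 0, south 0
RS [3×2] PE[0][1] across cycles:
  cycle 0: PE[0][1] → acc 0, east 0, south 0
  cycle 1: PE[0][1] → acc 42, east 42, south 2
  cycle 2: PE[0][1] → acc 68, east 68, south 4
  cycle 3: PE[0][1] → acc 0, east 0, south 0
  cycle 4: PE[0][1] → acc 0, east 0, south 0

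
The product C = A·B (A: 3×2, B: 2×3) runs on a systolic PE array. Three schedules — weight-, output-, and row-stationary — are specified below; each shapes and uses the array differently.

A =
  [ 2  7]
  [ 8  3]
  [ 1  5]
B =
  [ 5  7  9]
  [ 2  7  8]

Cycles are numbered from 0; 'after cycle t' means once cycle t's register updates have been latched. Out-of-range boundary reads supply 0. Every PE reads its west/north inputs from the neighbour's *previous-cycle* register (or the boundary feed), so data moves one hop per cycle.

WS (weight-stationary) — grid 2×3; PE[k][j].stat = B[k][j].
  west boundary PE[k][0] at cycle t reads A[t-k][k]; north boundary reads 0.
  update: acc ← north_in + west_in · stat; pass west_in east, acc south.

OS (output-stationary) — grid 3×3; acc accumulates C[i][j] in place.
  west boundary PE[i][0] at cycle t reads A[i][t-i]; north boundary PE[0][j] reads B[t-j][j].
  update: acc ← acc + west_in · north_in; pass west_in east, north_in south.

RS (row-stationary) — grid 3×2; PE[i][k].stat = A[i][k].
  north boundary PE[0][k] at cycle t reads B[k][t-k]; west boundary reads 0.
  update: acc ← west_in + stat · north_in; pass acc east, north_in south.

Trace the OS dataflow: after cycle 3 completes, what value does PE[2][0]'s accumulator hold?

OS on a 3×3 grid — tracing PE[2][0] and its feeders:
  after 0 — PE[1][0] acc=0, pass-E 0, pass-S 0
  after 0 — PE[2][0] acc=0, pass-E 0, pass-S 0
  after 1 — PE[1][0] acc=40, pass-E 8, pass-S 5
  after 1 — PE[2][0] acc=0, pass-E 0, pass-S 0
  after 2 — PE[1][0] acc=46, pass-E 3, pass-S 2
  after 2 — PE[2][0] acc=5, pass-E 1, pass-S 5
  after 3 — PE[1][0] acc=46, pass-E 0, pass-S 0
  after 3 — PE[2][0] acc=15, pass-E 5, pass-S 2

PE[2][0].acc = 15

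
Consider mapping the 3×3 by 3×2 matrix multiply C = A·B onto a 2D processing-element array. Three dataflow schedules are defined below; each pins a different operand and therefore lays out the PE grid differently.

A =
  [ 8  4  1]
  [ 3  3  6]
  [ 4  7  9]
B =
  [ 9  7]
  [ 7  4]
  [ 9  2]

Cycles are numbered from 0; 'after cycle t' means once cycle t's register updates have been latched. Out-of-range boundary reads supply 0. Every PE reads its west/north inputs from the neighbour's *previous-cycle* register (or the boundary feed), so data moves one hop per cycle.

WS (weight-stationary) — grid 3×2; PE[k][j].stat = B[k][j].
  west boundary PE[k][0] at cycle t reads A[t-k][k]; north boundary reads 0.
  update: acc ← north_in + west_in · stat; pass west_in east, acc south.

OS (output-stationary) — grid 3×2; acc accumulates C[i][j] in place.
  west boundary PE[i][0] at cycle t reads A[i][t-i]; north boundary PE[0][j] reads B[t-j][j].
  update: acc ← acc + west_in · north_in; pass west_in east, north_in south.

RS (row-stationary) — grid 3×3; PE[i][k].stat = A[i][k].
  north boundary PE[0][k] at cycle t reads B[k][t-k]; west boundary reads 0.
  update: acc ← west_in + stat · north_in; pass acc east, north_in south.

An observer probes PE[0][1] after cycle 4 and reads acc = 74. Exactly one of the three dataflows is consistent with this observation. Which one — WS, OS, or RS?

— WS: 3×2; PE[0][1] trace:
  cycle 0: PE[0][1] → acc 0, east 0, south 0
  cycle 1: PE[0][1] → acc 56, east 8, south 56
  cycle 2: PE[0][1] → acc 21, east 3, south 21
  cycle 3: PE[0][1] → acc 28, east 4, south 28
  cycle 4: PE[0][1] → acc 0, east 0, south 0
— OS: 3×2; PE[0][1] trace:
  cycle 0: PE[0][1] → acc 0, east 0, south 0
  cycle 1: PE[0][1] → acc 56, east 8, south 7
  cycle 2: PE[0][1] → acc 72, east 4, south 4
  cycle 3: PE[0][1] → acc 74, east 1, south 2
  cycle 4: PE[0][1] → acc 74, east 0, south 0
— RS: 3×3; PE[0][1] trace:
  cycle 0: PE[0][1] → acc 0, east 0, south 0
  cycle 1: PE[0][1] → acc 100, east 100, south 7
  cycle 2: PE[0][1] → acc 72, east 72, south 4
  cycle 3: PE[0][1] → acc 0, east 0, south 0
  cycle 4: PE[0][1] → acc 0, east 0, south 0

dataflow = OS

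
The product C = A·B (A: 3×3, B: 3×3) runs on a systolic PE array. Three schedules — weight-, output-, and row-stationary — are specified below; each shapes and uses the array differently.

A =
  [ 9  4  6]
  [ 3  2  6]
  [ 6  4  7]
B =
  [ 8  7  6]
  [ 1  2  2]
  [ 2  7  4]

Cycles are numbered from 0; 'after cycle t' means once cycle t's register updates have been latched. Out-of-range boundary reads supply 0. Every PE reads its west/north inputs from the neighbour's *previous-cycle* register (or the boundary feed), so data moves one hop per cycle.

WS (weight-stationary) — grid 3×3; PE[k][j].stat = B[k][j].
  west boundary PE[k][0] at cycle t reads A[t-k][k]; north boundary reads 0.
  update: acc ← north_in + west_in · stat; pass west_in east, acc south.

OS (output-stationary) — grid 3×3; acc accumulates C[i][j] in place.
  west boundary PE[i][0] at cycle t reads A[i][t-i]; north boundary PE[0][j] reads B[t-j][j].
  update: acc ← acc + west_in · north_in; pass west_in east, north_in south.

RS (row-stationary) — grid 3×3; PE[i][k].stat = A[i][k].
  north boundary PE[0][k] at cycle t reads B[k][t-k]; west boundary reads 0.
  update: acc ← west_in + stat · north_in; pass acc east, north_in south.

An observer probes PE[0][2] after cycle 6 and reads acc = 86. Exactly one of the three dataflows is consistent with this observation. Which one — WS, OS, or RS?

WS (3×3 grid), PE[0][2]:
  after 0 — PE[0][2] acc=0, pass-E 0, pass-S 0
  after 1 — PE[0][2] acc=0, pass-E 0, pass-S 0
  after 2 — PE[0][2] acc=54, pass-E 9, pass-S 54
  after 3 — PE[0][2] acc=18, pass-E 3, pass-S 18
  after 4 — PE[0][2] acc=36, pass-E 6, pass-S 36
  after 5 — PE[0][2] acc=0, pass-E 0, pass-S 0
  after 6 — PE[0][2] acc=0, pass-E 0, pass-S 0
OS (3×3 grid), PE[0][2]:
  after 0 — PE[0][2] acc=0, pass-E 0, pass-S 0
  after 1 — PE[0][2] acc=0, pass-E 0, pass-S 0
  after 2 — PE[0][2] acc=54, pass-E 9, pass-S 6
  after 3 — PE[0][2] acc=62, pass-E 4, pass-S 2
  after 4 — PE[0][2] acc=86, pass-E 6, pass-S 4
  after 5 — PE[0][2] acc=86, pass-E 0, pass-S 0
  after 6 — PE[0][2] acc=86, pass-E 0, pass-S 0
RS (3×3 grid), PE[0][2]:
  after 0 — PE[0][2] acc=0, pass-E 0, pass-S 0
  after 1 — PE[0][2] acc=0, pass-E 0, pass-S 0
  after 2 — PE[0][2] acc=88, pass-E 88, pass-S 2
  after 3 — PE[0][2] acc=113, pass-E 113, pass-S 7
  after 4 — PE[0][2] acc=86, pass-E 86, pass-S 4
  after 5 — PE[0][2] acc=0, pass-E 0, pass-S 0
  after 6 — PE[0][2] acc=0, pass-E 0, pass-S 0

dataflow = OS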